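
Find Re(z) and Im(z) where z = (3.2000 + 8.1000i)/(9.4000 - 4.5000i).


Multiply by conjugate: (3.2000 + 8.1000i)(9.4000 + 4.5000i) / (9.4^2 + (-4.5)^2)
Numerator real = 3.2*9.4 + 8.1*(-4.5) = -6.37
Numerator imag = 8.1*9.4 - 3.2*(-4.5) = 90.54
Denominator = 108.61
Re(z) = -6.37/108.61 = -0.0587
Im(z) = 90.54/108.61 = 0.8336

Re(z) = -0.0587, Im(z) = 0.8336


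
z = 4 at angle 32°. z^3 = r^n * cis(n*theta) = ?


r^3 = 4^3 = 64
n*theta = 3*32° = 96° = 96° (mod 360)
a = 64*cos(96°) = -6.6898
b = 64*sin(96°) = 63.6494

64 cis(96°) = -6.6898 + 63.6494i


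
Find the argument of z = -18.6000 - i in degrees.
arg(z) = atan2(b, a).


Re = -18.6, Im = -1
arg = atan2(-1, -18.6) = -176.9225 degrees

arg(z) = -176.9225 degrees


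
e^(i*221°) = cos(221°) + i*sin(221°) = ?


cos(221°) = -0.7547
sin(221°) = -0.6561

e^(i*221°) = -0.7547 - 0.6561i


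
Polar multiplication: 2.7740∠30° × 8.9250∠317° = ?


r = 2.7740 * 8.9250 = 24.7580
theta = 30° + 317° = 347° = 347° (mod 360)

24.7580 cis(347°)


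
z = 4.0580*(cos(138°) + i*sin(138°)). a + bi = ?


a = 4.0580*cos(138°) = 4.0580*(-0.74314) = -3.0157
b = 4.0580*sin(138°) = 4.0580*0.66913 = 2.7153

-3.0157 + 2.7153i


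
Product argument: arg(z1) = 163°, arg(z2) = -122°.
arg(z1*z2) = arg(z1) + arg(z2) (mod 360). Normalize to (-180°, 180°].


arg(z1*z2) = 163° - 122° = 41°
Normalized to (-180°, 180°]: 41°

41°


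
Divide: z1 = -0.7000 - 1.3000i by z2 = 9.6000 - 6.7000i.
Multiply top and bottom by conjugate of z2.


Conjugate of z2 = 9.6000 + 6.7000i
Numerator: (-0.7000 - 1.3000i)(9.6000 + 6.7000i) = 1.9900 - 17.1700i
Denominator: 9.6^2 + (-6.7)^2 = 137.05
Result = (1.9900 - 17.1700i)/137.05

0.0145 - 0.1253i


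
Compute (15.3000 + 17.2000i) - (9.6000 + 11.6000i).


Real: 15.3 - 9.6 = 5.7
Imag: 17.2 - 11.6 = 5.6

5.7000 + 5.6000i


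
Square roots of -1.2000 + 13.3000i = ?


|z| = sqrt(1.44+176.89) = 13.3540
sqrt((|z|+a)/2) = sqrt((13.3540+(-1.2))/2) = sqrt(6.0770) = 2.4652
sqrt((|z|-a)/2) = sqrt((13.3540-(-1.2))/2) = sqrt(7.2770) = 2.6976

±(2.4652 + 2.6976i) i.e. 2.4652 + 2.6976i and -2.4652 - 2.6976i


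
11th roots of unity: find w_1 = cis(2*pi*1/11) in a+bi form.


Angle = 360*1/11 = 32.7273°
a = cos(32.7273°) = 0.8413
b = sin(32.7273°) = 0.5406

0.8413 + 0.5406i


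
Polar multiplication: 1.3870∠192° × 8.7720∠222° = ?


r = 1.3870 * 8.7720 = 12.1668
theta = 192° + 222° = 414° = 54° (mod 360)

12.1668 cis(54°)


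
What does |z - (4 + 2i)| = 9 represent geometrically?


|z - z0| = r is a circle with center z0 and radius r.
Center = (4, 2), radius = 9

Circle with center (4, 2) and radius 9


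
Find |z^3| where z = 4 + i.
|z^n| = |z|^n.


|z| = sqrt(16+1) = sqrt(17) = 4.1231
|z^3| = |z|^3 = (sqrt(17))^3 = 17*sqrt(17)

|z^3| = 17*sqrt(17) ≈ 70.0928


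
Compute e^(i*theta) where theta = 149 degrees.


cos(149°) = -0.8572
sin(149°) = 0.5150

e^(i*149°) = -0.8572 + 0.5150i


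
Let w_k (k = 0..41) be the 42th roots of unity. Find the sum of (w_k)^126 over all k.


The roots are w_k = w^k with w = e^(2*pi*i/42), and (w^k)^126 = (w^126)^k.
So S = 1 + u + u^2 + ... + u^(41) with u = w^126.
126 = 3*42 + 0, so 126 is a multiple of 42 and u = (w^42)^3 = 1.
Every one of the 42 terms equals 1: S = 42

S = 42


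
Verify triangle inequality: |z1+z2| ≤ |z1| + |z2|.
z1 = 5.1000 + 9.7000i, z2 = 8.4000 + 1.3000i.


|z1| = sqrt(5.1^2 + 9.7^2) = sqrt(120.1) = 10.9590
|z2| = sqrt(8.4^2 + 1.3^2) = sqrt(72.25) = 8.5000
z1+z2 = 13.5000 + 11.0000i
|z1+z2| = sqrt(303.25) = 17.4141
|z1|+|z2| = 10.9590 + 8.5000 = 19.4590

|z1+z2| = 17.4141 ≤ |z1|+|z2| = 19.4590 (verified)


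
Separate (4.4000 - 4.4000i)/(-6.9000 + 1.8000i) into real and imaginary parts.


Multiply by conjugate: (4.4000 - 4.4000i)(-6.9000 - 1.8000i) / ((-6.9)^2 + 1.8^2)
Numerator real = 4.4*(-6.9) - (4.4)*1.8 = -38.28
Numerator imag = -4.4*(-6.9) - 4.4*1.8 = 22.44
Denominator = 50.85
Re(z) = -38.28/50.85 = -0.7528
Im(z) = 22.44/50.85 = 0.4413

Re(z) = -0.7528, Im(z) = 0.4413


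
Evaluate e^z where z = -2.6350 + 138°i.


e^-2.6350 = 0.0717
cos(138°) = -0.7431
sin(138°) = 0.6691
Real = 0.0717*(-0.7431) = -0.0533
Imag = 0.0717*0.6691 = 0.0480

-0.0533 + 0.0480i


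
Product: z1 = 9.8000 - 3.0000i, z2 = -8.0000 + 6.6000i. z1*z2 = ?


Real = 9.8*(-8) - (-3)*6.6 = -78.4 - (-19.8) = -58.6
Imag = 9.8*6.6 - (8)*(-3) = 64.68 + 24 = 88.68

-58.6000 + 88.6800i


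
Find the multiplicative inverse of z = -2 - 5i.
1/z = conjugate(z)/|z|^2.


|z|^2 = 4+25 = 29
1/z = (-2 + 5i)/29

1/z = -0.0690 + 0.1724i


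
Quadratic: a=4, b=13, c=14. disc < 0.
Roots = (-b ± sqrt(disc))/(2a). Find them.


disc = 13^2 - 4*4*14 = 169 - 224 = -55
sqrt(|disc|) = sqrt(55) = 7.4162
Real part = -13/(2*4) = -1.6250
Imag part = 7.4162/(2*4) = 0.9270

-1.6250 ± 0.9270i


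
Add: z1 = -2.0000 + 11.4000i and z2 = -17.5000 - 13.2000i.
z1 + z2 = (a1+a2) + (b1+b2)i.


Real: -2 - 17.5 = -19.5
Imag: 11.4 - 13.2 = -1.8

-19.5000 - 1.8000i


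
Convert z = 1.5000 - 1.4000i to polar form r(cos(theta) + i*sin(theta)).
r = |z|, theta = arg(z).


r = sqrt(2.25+1.96) = sqrt(4.21) = 2.0518
theta = atan2(-1.4, 1.5) = -43.0251 degrees

r = 2.0518, theta = -43.0251 degrees


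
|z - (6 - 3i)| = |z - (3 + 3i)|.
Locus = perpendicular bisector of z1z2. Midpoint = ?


Equal distances means the locus is the perpendicular bisector of z1 and z2.
Midpoint = ((6+3)/2, (-3+3)/2) = (4.5000, 0)

Perpendicular bisector through (4.5000, 0)


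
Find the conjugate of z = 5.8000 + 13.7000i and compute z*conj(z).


z_bar = 5.8000 - 13.7000i
z*z_bar = 5.8^2 + 13.7^2 = 33.64 + 187.69 = 221.33

z_bar = 5.8000 - 13.7000i, z*z_bar = 221.33


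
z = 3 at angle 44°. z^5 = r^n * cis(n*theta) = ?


r^5 = 3^5 = 243
n*theta = 5*44° = 220° = 220° (mod 360)
a = 243*cos(220°) = -186.1488
b = 243*sin(220°) = -156.1974

243 cis(220°) = -186.1488 - 156.1974i


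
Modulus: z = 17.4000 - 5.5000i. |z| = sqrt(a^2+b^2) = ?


|z| = sqrt(17.4^2 + (-5.5)^2) = sqrt(302.76 + 30.25) = sqrt(333.01) = 18.2486

|z| = 18.2486


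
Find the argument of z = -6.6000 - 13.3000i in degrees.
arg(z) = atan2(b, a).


Re = -6.6, Im = -13.3
arg = atan2(-13.3, -6.6) = -116.3925 degrees

arg(z) = -116.3925 degrees


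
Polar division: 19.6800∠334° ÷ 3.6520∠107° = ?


r = 19.6800 / 3.6520 = 5.3888
theta = 334° - 107° = 227° = 227° (mod 360)

5.3888 cis(227°)


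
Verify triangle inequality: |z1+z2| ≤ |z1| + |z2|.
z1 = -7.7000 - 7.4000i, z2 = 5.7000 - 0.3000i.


|z1| = sqrt((-7.7)^2 + (-7.4)^2) = sqrt(114.05) = 10.6794
|z2| = sqrt(5.7^2 + (-0.3)^2) = sqrt(32.58) = 5.7079
z1+z2 = -2.0000 - 7.7000i
|z1+z2| = sqrt(63.29) = 7.9555
|z1|+|z2| = 10.6794 + 5.7079 = 16.3873

|z1+z2| = 7.9555 ≤ |z1|+|z2| = 16.3873 (verified)


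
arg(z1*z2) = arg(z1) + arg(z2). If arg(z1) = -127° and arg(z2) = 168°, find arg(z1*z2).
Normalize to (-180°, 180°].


arg(z1*z2) = -127° + 168° = 41°
Normalized to (-180°, 180°]: 41°

41°


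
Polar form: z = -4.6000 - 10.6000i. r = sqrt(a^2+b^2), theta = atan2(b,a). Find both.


r = sqrt(21.16+112.36) = sqrt(133.52) = 11.5551
theta = atan2(-10.6, -4.6) = -113.4590 degrees

r = 11.5551, theta = -113.4590 degrees


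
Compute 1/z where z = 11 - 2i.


|z|^2 = 121+4 = 125
1/z = (11 + 2i)/125

1/z = 0.0880 + 0.0160i


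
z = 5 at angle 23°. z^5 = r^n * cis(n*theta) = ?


r^5 = 5^5 = 3125
n*theta = 5*23° = 115° = 115° (mod 360)
a = 3125*cos(115°) = -1320.6821
b = 3125*sin(115°) = 2832.2118

3125 cis(115°) = -1320.6821 + 2832.2118i


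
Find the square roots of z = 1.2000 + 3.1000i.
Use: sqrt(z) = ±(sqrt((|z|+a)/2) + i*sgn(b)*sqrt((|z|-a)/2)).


|z| = sqrt(1.44+9.61) = 3.3242
sqrt((|z|+a)/2) = sqrt((3.3242+1.2)/2) = sqrt(2.2621) = 1.5040
sqrt((|z|-a)/2) = sqrt((3.3242-1.2)/2) = sqrt(1.0621) = 1.0306

±(1.5040 + 1.0306i) i.e. 1.5040 + 1.0306i and -1.5040 - 1.0306i


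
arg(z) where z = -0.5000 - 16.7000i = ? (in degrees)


Re = -0.5, Im = -16.7
arg = atan2(-16.7, -0.5) = -91.7149 degrees

arg(z) = -91.7149 degrees


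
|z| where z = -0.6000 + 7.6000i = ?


|z| = sqrt((-0.6)^2 + 7.6^2) = sqrt(0.36 + 57.76) = sqrt(58.12) = 7.6236

|z| = 7.6236


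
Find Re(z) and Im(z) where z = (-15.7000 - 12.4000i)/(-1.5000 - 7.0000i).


Multiply by conjugate: (-15.7000 - 12.4000i)(-1.5000 + 7.0000i) / ((-1.5)^2 + (-7)^2)
Numerator real = -15.7*(-1.5) - (12.4)*(-7) = 110.35
Numerator imag = -12.4*(-1.5) - (-15.7)*(-7) = -91.3
Denominator = 51.25
Re(z) = 110.35/51.25 = 2.1532
Im(z) = -91.3/51.25 = -1.7815

Re(z) = 2.1532, Im(z) = -1.7815


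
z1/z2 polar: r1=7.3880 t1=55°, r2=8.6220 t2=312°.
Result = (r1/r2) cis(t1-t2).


r = 7.3880 / 8.6220 = 0.8569
theta = 55° - 312° = -257° = 103° (mod 360)

0.8569 cis(103°)


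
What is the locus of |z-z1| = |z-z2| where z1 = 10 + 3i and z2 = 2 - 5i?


Equal distances means the locus is the perpendicular bisector of z1 and z2.
Midpoint = ((10+2)/2, (3+(-5))/2) = (6.0000, -1.0000)

Perpendicular bisector through (6.0000, -1.0000)


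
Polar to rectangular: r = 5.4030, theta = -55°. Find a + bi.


a = 5.4030*cos(-55°) = 5.4030*0.573576 = 3.0990
b = 5.4030*sin(-55°) = 5.4030*(-0.81915) = -4.4259

3.0990 - 4.4259i


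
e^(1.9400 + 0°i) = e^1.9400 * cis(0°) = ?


e^1.9400 = 6.9588
cos(0°) = 1
sin(0°) = 0
Real = 6.9588*1 = 6.9588
Imag = 6.9588*0 = 0

6.9588 + 0i


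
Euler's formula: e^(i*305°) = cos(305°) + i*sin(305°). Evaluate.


cos(305°) = 0.5736
sin(305°) = -0.8192

e^(i*305°) = 0.5736 - 0.8192i


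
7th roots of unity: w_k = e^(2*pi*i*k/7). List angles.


The 7th roots of unity are cis(360k/7°) for k=0..6
Angle step = 360/7 = 51.4286°
Primitive root: cis(51.4286°)
Primitive root = 0.6235 + 0.7818i

7 roots at angles: 0°, 51.4286°, 102.8571°, 154.2857°, 205.7143°, 257.1429°, 308.5714°


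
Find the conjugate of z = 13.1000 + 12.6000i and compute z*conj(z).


z_bar = 13.1000 - 12.6000i
z*z_bar = 13.1^2 + 12.6^2 = 171.61 + 158.76 = 330.37

z_bar = 13.1000 - 12.6000i, z*z_bar = 330.37


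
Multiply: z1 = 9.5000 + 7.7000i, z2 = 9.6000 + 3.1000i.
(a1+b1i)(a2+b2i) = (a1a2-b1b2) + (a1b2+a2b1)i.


Real = 9.5*9.6 - 7.7*3.1 = 91.2 - 23.87 = 67.33
Imag = 9.5*3.1 + 9.6*7.7 = 29.45 + 73.92 = 103.37

67.3300 + 103.3700i


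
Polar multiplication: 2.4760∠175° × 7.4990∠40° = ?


r = 2.4760 * 7.4990 = 18.5675
theta = 175° + 40° = 215° = 215° (mod 360)

18.5675 cis(215°)


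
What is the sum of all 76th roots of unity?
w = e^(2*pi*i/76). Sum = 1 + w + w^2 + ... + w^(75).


The sum of all 76th roots of unity is 0.
Geometric series: (1 - w^76)/(1 - w) = (1-1)/(1-w) = 0 since w^76 = 1, w ≠ 1.
Alternatively: coefficient of z^75 in z^76 - 1 is 0.

0


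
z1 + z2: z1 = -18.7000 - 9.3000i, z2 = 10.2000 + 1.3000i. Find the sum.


Real: -18.7 + 10.2 = -8.5
Imag: -9.3 + 1.3 = -8

-8.5000 - 8.0000i


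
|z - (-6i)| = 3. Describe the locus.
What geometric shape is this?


|z - z0| = r is a circle with center z0 and radius r.
Center = (0, -6), radius = 3

Circle with center (0, -6) and radius 3


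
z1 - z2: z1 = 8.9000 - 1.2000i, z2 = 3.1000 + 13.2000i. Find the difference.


Real: 8.9 - 3.1 = 5.8
Imag: -1.2 - 13.2 = -14.4

5.8000 - 14.4000i


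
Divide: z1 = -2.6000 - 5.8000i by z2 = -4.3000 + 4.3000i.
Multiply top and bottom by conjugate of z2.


Conjugate of z2 = -4.3000 - 4.3000i
Numerator: (-2.6000 - 5.8000i)(-4.3000 - 4.3000i) = -13.7600 + 36.1200i
Denominator: (-4.3)^2 + 4.3^2 = 36.98
Result = (-13.7600 + 36.1200i)/36.98

-0.3721 + 0.9767i


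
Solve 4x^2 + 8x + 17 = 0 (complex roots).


disc = 8^2 - 4*4*17 = 64 - 272 = -208
sqrt(|disc|) = sqrt(208) = 14.4222
Real part = -8/(2*4) = -1.0000
Imag part = 14.4222/(2*4) = 1.8028

-1.0000 ± 1.8028i


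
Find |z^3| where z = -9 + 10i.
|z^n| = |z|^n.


|z| = sqrt(81+100) = sqrt(181) = 13.4536
|z^3| = |z|^3 = (sqrt(181))^3 = 181*sqrt(181)

|z^3| = 181*sqrt(181) ≈ 2435.1060


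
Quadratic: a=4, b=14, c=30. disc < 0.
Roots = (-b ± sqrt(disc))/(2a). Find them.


disc = 14^2 - 4*4*30 = 196 - 480 = -284
sqrt(|disc|) = sqrt(284) = 16.8523
Real part = -14/(2*4) = -1.7500
Imag part = 16.8523/(2*4) = 2.1065

-1.7500 ± 2.1065i


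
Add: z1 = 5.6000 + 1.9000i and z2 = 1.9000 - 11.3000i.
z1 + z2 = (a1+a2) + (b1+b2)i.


Real: 5.6 + 1.9 = 7.5
Imag: 1.9 - 11.3 = -9.4

7.5000 - 9.4000i


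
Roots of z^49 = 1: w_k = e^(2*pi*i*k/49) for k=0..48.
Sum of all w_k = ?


The sum of all 49th roots of unity is 0.
Geometric series: (1 - w^49)/(1 - w) = (1-1)/(1-w) = 0 since w^49 = 1, w ≠ 1.
Alternatively: coefficient of z^48 in z^49 - 1 is 0.

0


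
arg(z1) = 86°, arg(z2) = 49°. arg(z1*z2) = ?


arg(z1*z2) = 86° + 49° = 135°
Normalized to (-180°, 180°]: 135°

135°


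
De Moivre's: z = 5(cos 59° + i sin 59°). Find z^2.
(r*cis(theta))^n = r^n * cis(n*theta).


r^2 = 5^2 = 25
n*theta = 2*59° = 118° = 118° (mod 360)
a = 25*cos(118°) = -11.7368
b = 25*sin(118°) = 22.0737

25 cis(118°) = -11.7368 + 22.0737i


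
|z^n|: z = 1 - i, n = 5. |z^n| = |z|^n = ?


|z| = sqrt(1+1) = sqrt(2) = 1.4142
|z^5| = |z|^5 = (sqrt(2))^5 = 2^2 * sqrt(2) = 4*sqrt(2)

|z^5| = 4*sqrt(2) ≈ 5.6569


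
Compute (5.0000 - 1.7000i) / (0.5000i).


Conjugate of z2 = -0.5000i
Numerator: (5.0000 - 1.7000i)(-0.5000i) = -0.8500 - 2.5000i
Denominator: 0^2 + 0.5^2 = 0.25
Result = (-0.8500 - 2.5000i)/0.25

-3.4000 - 10.0000i


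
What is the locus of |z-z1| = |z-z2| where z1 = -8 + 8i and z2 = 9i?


Equal distances means the locus is the perpendicular bisector of z1 and z2.
Midpoint = ((-8+0)/2, (8+9)/2) = (-4.0000, 8.5000)

Perpendicular bisector through (-4.0000, 8.5000)


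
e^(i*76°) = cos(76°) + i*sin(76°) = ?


cos(76°) = 0.2419
sin(76°) = 0.9703

e^(i*76°) = 0.2419 + 0.9703i


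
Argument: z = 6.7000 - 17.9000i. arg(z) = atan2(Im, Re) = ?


Re = 6.7, Im = -17.9
arg = atan2(-17.9, 6.7) = -69.4790 degrees

arg(z) = -69.4790 degrees


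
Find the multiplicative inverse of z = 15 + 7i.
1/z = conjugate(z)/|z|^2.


|z|^2 = 225+49 = 274
1/z = (15 - 7i)/274

1/z = 0.0547 - 0.0255i


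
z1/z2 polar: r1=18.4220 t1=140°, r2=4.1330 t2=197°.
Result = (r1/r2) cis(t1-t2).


r = 18.4220 / 4.1330 = 4.4573
theta = 140° - 197° = -57° = 303° (mod 360)

4.4573 cis(303°)


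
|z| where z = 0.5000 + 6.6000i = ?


|z| = sqrt(0.5^2 + 6.6^2) = sqrt(0.25 + 43.56) = sqrt(43.81) = 6.6189

|z| = 6.6189


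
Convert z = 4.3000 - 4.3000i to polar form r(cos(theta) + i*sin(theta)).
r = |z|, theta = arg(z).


r = sqrt(18.49+18.49) = sqrt(36.98) = 6.0811
theta = atan2(-4.3, 4.3) = -45.0000 degrees

r = 6.0811, theta = -45.0000 degrees


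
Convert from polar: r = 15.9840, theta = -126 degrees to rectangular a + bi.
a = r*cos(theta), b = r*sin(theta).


a = 15.9840*cos(-126°) = 15.9840*(-0.58779) = -9.3952
b = 15.9840*sin(-126°) = 15.9840*(-0.809017) = -12.9313

-9.3952 - 12.9313i


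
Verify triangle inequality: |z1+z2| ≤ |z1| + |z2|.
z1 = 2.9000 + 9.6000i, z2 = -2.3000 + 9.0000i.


|z1| = sqrt(2.9^2 + 9.6^2) = sqrt(100.57) = 10.0285
|z2| = sqrt((-2.3)^2 + 9^2) = sqrt(86.29) = 9.2892
z1+z2 = 0.6000 + 18.6000i
|z1+z2| = sqrt(346.32) = 18.6097
|z1|+|z2| = 10.0285 + 9.2892 = 19.3177

|z1+z2| = 18.6097 ≤ |z1|+|z2| = 19.3177 (verified)


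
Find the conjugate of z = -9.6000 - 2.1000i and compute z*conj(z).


z_bar = -9.6000 + 2.1000i
z*z_bar = (-9.6)^2 + (-2.1)^2 = 92.16 + 4.41 = 96.57

z_bar = -9.6000 + 2.1000i, z*z_bar = 96.57


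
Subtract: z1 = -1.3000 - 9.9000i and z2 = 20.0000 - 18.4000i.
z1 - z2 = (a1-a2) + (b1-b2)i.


Real: -1.3 - 20 = -21.3
Imag: -9.9 + 18.4 = 8.5

-21.3000 + 8.5000i


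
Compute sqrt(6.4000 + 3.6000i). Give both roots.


|z| = sqrt(40.96+12.96) = 7.3430
sqrt((|z|+a)/2) = sqrt((7.3430+6.4)/2) = sqrt(6.8715) = 2.6214
sqrt((|z|-a)/2) = sqrt((7.3430-6.4)/2) = sqrt(0.4715) = 0.6867

±(2.6214 + 0.6867i) i.e. 2.6214 + 0.6867i and -2.6214 - 0.6867i


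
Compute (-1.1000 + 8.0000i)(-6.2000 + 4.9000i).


Real = -1.1*(-6.2) - 8*4.9 = 6.82 - 39.2 = -32.38
Imag = -1.1*4.9 - (6.2)*8 = -5.39 - (49.6) = -54.99

-32.3800 - 54.9900i


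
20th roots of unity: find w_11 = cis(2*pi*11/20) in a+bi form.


Angle = 360*11/20 = 198°
a = cos(198°) = -0.9511
b = sin(198°) = -0.3090

-0.9511 - 0.3090i


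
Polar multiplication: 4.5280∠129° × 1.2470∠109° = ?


r = 4.5280 * 1.2470 = 5.6464
theta = 129° + 109° = 238° = 238° (mod 360)

5.6464 cis(238°)


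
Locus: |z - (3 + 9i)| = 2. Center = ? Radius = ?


|z - z0| = r is a circle with center z0 and radius r.
Center = (3, 9), radius = 2

Circle with center (3, 9) and radius 2


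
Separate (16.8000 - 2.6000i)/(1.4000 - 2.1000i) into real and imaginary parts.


Multiply by conjugate: (16.8000 - 2.6000i)(1.4000 + 2.1000i) / (1.4^2 + (-2.1)^2)
Numerator real = 16.8*1.4 - (2.6)*(-2.1) = 28.98
Numerator imag = -2.6*1.4 - 16.8*(-2.1) = 31.64
Denominator = 6.37
Re(z) = 28.98/6.37 = 4.5495
Im(z) = 31.64/6.37 = 4.9670

Re(z) = 4.5495, Im(z) = 4.9670


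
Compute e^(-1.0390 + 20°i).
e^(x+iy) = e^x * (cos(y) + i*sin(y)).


e^-1.0390 = 0.3538
cos(20°) = 0.9397
sin(20°) = 0.342
Real = 0.3538*0.9397 = 0.3325
Imag = 0.3538*0.342 = 0.1210

0.3325 + 0.1210i


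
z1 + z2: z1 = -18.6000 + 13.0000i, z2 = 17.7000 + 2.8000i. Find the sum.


Real: -18.6 + 17.7 = -0.9
Imag: 13 + 2.8 = 15.8

-0.9000 + 15.8000i


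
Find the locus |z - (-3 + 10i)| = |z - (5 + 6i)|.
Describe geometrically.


Equal distances means the locus is the perpendicular bisector of z1 and z2.
Midpoint = ((-3+5)/2, (10+6)/2) = (1.0000, 8.0000)

Perpendicular bisector through (1.0000, 8.0000)


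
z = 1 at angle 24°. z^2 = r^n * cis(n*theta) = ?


r^2 = 1^2 = 1
n*theta = 2*24° = 48° = 48° (mod 360)
a = 1*cos(48°) = 0.6691
b = 1*sin(48°) = 0.7431

1 cis(48°) = 0.6691 + 0.7431i


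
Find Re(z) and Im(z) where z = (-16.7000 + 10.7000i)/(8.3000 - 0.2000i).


Multiply by conjugate: (-16.7000 + 10.7000i)(8.3000 + 0.2000i) / (8.3^2 + (-0.2)^2)
Numerator real = -16.7*8.3 + 10.7*(-0.2) = -140.75
Numerator imag = 10.7*8.3 - (-16.7)*(-0.2) = 85.47
Denominator = 68.93
Re(z) = -140.75/68.93 = -2.0419
Im(z) = 85.47/68.93 = 1.2400

Re(z) = -2.0419, Im(z) = 1.2400


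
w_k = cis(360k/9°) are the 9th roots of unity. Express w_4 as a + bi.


Angle = 360*4/9 = 160°
a = cos(160°) = -0.9397
b = sin(160°) = 0.3420

-0.9397 + 0.3420i


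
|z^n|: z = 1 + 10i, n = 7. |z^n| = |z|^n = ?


|z| = sqrt(1+100) = sqrt(101) = 10.0499
|z^7| = |z|^7 = (sqrt(101))^7 = 101^3 * sqrt(101) = 1030301*sqrt(101)

|z^7| = 1030301*sqrt(101) ≈ 10354396.9023


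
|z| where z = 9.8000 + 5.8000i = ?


|z| = sqrt(9.8^2 + 5.8^2) = sqrt(96.04 + 33.64) = sqrt(129.68) = 11.3877

|z| = 11.3877


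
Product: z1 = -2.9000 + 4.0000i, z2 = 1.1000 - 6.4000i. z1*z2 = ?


Real = -2.9*1.1 - 4*(-6.4) = -3.19 - (-25.6) = 22.41
Imag = -2.9*(-6.4) + 1.1*4 = 18.56 + 4.4 = 22.96

22.4100 + 22.9600i


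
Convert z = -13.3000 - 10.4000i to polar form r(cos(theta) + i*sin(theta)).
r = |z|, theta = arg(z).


r = sqrt(176.89+108.16) = sqrt(285.05) = 16.8834
theta = atan2(-10.4, -13.3) = -141.9762 degrees

r = 16.8834, theta = -141.9762 degrees


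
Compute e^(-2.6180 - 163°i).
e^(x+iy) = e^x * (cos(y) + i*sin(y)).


e^-2.6180 = 0.07295
cos(-163°) = -0.9563
sin(-163°) = -0.2924
Real = 0.07295*(-0.9563) = -0.0698
Imag = 0.07295*(-0.2924) = -0.0213

-0.0698 - 0.0213i


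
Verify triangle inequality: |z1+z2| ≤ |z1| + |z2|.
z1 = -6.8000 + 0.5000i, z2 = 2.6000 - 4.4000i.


|z1| = sqrt((-6.8)^2 + 0.5^2) = sqrt(46.49) = 6.8184
|z2| = sqrt(2.6^2 + (-4.4)^2) = sqrt(26.12) = 5.1108
z1+z2 = -4.2000 - 3.9000i
|z1+z2| = sqrt(32.85) = 5.7315
|z1|+|z2| = 6.8184 + 5.1108 = 11.9292

|z1+z2| = 5.7315 ≤ |z1|+|z2| = 11.9292 (verified)


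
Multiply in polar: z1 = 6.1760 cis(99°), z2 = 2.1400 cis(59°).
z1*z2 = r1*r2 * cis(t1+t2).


r = 6.1760 * 2.1400 = 13.2166
theta = 99° + 59° = 158° = 158° (mod 360)

13.2166 cis(158°)


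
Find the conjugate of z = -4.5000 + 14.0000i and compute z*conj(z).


z_bar = -4.5000 - 14.0000i
z*z_bar = (-4.5)^2 + 14^2 = 20.25 + 196 = 216.25

z_bar = -4.5000 - 14.0000i, z*z_bar = 216.25


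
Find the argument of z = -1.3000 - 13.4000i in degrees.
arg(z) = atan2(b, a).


Re = -1.3, Im = -13.4
arg = atan2(-13.4, -1.3) = -95.5412 degrees

arg(z) = -95.5412 degrees


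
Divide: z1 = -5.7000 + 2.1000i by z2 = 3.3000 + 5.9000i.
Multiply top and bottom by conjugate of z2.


Conjugate of z2 = 3.3000 - 5.9000i
Numerator: (-5.7000 + 2.1000i)(3.3000 - 5.9000i) = -6.4200 + 40.5600i
Denominator: 3.3^2 + 5.9^2 = 45.7
Result = (-6.4200 + 40.5600i)/45.7

-0.1405 + 0.8875i


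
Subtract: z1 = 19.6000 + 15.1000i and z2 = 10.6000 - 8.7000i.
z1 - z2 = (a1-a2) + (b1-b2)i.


Real: 19.6 - 10.6 = 9
Imag: 15.1 + 8.7 = 23.8

9.0000 + 23.8000i


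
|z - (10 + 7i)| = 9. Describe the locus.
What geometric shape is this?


|z - z0| = r is a circle with center z0 and radius r.
Center = (10, 7), radius = 9

Circle with center (10, 7) and radius 9


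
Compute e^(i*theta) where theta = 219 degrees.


cos(219°) = -0.7771
sin(219°) = -0.6293

e^(i*219°) = -0.7771 - 0.6293i


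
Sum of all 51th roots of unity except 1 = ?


With w = e^(2*pi*i/51), all 51 of the 51th roots of unity w^0 = 1, w, ..., w^(50) sum to 0: 1 + w + ... + w^(50) = (1 - w^51)/(1 - w) = 0 since w^51 = 1, w ≠ 1.
Removing the root 1: w + w^2 + ... + w^(50) = 0 - 1 = -1

Sum = -1


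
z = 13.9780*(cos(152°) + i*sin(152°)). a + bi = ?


a = 13.9780*cos(152°) = 13.9780*(-0.882948) = -12.3418
b = 13.9780*sin(152°) = 13.9780*0.46947 = 6.5623

-12.3418 + 6.5623i


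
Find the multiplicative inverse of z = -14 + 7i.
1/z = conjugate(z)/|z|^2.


|z|^2 = 196+49 = 245
1/z = (-14 - 7i)/245

1/z = -0.0571 - 0.0286i


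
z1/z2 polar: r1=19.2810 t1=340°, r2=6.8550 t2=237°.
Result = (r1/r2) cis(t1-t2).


r = 19.2810 / 6.8550 = 2.8127
theta = 340° - 237° = 103° = 103° (mod 360)

2.8127 cis(103°)


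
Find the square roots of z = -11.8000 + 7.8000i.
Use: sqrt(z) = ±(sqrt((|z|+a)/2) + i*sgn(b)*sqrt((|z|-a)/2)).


|z| = sqrt(139.24+60.84) = 14.1450
sqrt((|z|+a)/2) = sqrt((14.1450+(-11.8))/2) = sqrt(1.1725) = 1.0828
sqrt((|z|-a)/2) = sqrt((14.1450-(-11.8))/2) = sqrt(12.9725) = 3.6017

±(1.0828 + 3.6017i) i.e. 1.0828 + 3.6017i and -1.0828 - 3.6017i


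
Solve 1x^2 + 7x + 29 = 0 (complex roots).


disc = 7^2 - 4*1*29 = 49 - 116 = -67
sqrt(|disc|) = sqrt(67) = 8.1854
Real part = -7/(2*1) = -3.5000
Imag part = 8.1854/(2*1) = 4.0927

-3.5000 ± 4.0927i


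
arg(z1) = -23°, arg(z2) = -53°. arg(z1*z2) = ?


arg(z1*z2) = -23° - 53° = -76°
Normalized to (-180°, 180°]: -76°

-76°


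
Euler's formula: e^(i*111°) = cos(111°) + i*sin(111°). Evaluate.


cos(111°) = -0.3584
sin(111°) = 0.9336

e^(i*111°) = -0.3584 + 0.9336i


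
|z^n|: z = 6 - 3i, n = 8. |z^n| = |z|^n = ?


|z| = sqrt(36+9) = sqrt(45) = 6.7082
|z^8| = |z|^8 = (sqrt(45))^8 = 45^4 = 4100625

|z^8| = 4100625


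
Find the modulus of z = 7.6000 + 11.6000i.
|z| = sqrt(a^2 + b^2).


|z| = sqrt(7.6^2 + 11.6^2) = sqrt(57.76 + 134.56) = sqrt(192.32) = 13.8679

|z| = 13.8679


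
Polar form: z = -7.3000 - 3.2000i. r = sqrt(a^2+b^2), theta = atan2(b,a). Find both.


r = sqrt(53.29+10.24) = sqrt(63.53) = 7.9706
theta = atan2(-3.2, -7.3) = -156.3295 degrees

r = 7.9706, theta = -156.3295 degrees


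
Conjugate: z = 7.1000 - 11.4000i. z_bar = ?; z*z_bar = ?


z_bar = 7.1000 + 11.4000i
z*z_bar = 7.1^2 + (-11.4)^2 = 50.41 + 129.96 = 180.37

z_bar = 7.1000 + 11.4000i, z*z_bar = 180.37


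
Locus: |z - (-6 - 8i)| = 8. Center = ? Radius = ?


|z - z0| = r is a circle with center z0 and radius r.
Center = (-6, -8), radius = 8

Circle with center (-6, -8) and radius 8


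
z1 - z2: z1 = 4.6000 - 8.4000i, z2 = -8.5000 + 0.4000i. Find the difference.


Real: 4.6 + 8.5 = 13.1
Imag: -8.4 - 0.4 = -8.8

13.1000 - 8.8000i


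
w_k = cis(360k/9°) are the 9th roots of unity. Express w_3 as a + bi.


Angle = 360*3/9 = 120°
a = cos(120°) = -0.5000
b = sin(120°) = 0.8660

-0.5000 + 0.8660i


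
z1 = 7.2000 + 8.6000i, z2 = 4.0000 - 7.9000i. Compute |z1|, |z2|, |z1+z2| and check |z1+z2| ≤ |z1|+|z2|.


|z1| = sqrt(7.2^2 + 8.6^2) = sqrt(125.8) = 11.2161
|z2| = sqrt(4^2 + (-7.9)^2) = sqrt(78.41) = 8.8549
z1+z2 = 11.2000 + 0.7000i
|z1+z2| = sqrt(125.93) = 11.2219
|z1|+|z2| = 11.2161 + 8.8549 = 20.0710

|z1+z2| = 11.2219 ≤ |z1|+|z2| = 20.0710 (verified)


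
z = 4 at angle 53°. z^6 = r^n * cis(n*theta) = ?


r^6 = 4^6 = 4096
n*theta = 6*53° = 318° = 318° (mod 360)
a = 4096*cos(318°) = 3043.9212
b = 4096*sin(318°) = -2740.7590

4096 cis(318°) = 3043.9212 - 2740.7590i


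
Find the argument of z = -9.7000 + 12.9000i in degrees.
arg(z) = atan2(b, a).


Re = -9.7, Im = 12.9
arg = atan2(12.9, -9.7) = 126.9409 degrees

arg(z) = 126.9409 degrees


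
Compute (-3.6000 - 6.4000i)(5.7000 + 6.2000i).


Real = -3.6*5.7 - (-6.4)*6.2 = -20.52 - (-39.68) = 19.16
Imag = -3.6*6.2 + 5.7*(-6.4) = -22.32 - (36.48) = -58.8

19.1600 - 58.8000i


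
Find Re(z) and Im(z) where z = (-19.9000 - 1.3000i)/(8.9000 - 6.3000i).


Multiply by conjugate: (-19.9000 - 1.3000i)(8.9000 + 6.3000i) / (8.9^2 + (-6.3)^2)
Numerator real = -19.9*8.9 - (1.3)*(-6.3) = -168.92
Numerator imag = -1.3*8.9 - (-19.9)*(-6.3) = -136.94
Denominator = 118.9
Re(z) = -168.92/118.9 = -1.4207
Im(z) = -136.94/118.9 = -1.1517

Re(z) = -1.4207, Im(z) = -1.1517


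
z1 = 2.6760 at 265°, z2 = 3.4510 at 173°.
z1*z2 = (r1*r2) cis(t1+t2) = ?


r = 2.6760 * 3.4510 = 9.2349
theta = 265° + 173° = 438° = 78° (mod 360)

9.2349 cis(78°)


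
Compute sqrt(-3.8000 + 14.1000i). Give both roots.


|z| = sqrt(14.44+198.81) = 14.6031
sqrt((|z|+a)/2) = sqrt((14.6031+(-3.8))/2) = sqrt(5.4015) = 2.3241
sqrt((|z|-a)/2) = sqrt((14.6031-(-3.8))/2) = sqrt(9.2015) = 3.0334

±(2.3241 + 3.0334i) i.e. 2.3241 + 3.0334i and -2.3241 - 3.0334i


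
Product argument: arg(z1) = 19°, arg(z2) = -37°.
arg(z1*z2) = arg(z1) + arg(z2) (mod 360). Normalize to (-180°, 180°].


arg(z1*z2) = 19° - 37° = -18°
Normalized to (-180°, 180°]: -18°

-18°


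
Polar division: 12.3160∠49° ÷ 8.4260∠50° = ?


r = 12.3160 / 8.4260 = 1.4617
theta = 49° - 50° = -1° = 359° (mod 360)

1.4617 cis(359°)


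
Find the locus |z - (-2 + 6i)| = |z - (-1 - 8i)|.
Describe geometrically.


Equal distances means the locus is the perpendicular bisector of z1 and z2.
Midpoint = ((-2+(-1))/2, (6+(-8))/2) = (-1.5000, -1.0000)

Perpendicular bisector through (-1.5000, -1.0000)


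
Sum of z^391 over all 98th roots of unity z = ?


The roots are w_k = w^k with w = e^(2*pi*i/98), and (w^k)^391 = (w^391)^k.
So S = 1 + u + u^2 + ... + u^(97) with u = w^391.
391 = 3*98 + 97, so 391 is not a multiple of 98: u = (w^98)^3 * w^97 = w^97 ≠ 1 (w is a primitive 98th root), while u^98 = (w^98)^391 = 1.
Geometric series: S = (1 - u^98)/(1 - u) = (1 - 1)/(1 - u) = 0

S = 0


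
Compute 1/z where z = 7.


|z|^2 = 49+0 = 49
1/z = (7 - 0i)/49

1/z = 0.1429 + 0i


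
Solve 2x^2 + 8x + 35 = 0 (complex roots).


disc = 8^2 - 4*2*35 = 64 - 280 = -216
sqrt(|disc|) = sqrt(216) = 14.6969
Real part = -8/(2*2) = -2.0000
Imag part = 14.6969/(2*2) = 3.6742

-2.0000 ± 3.6742i


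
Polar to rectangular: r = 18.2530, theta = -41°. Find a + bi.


a = 18.2530*cos(-41°) = 18.2530*0.75471 = 13.7757
b = 18.2530*sin(-41°) = 18.2530*(-0.656059) = -11.9750

13.7757 - 11.9750i


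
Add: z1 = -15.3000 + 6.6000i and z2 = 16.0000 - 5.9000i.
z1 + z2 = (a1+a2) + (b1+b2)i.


Real: -15.3 + 16 = 0.7
Imag: 6.6 - 5.9 = 0.7

0.7000 + 0.7000i


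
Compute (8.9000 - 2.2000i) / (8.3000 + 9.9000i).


Conjugate of z2 = 8.3000 - 9.9000i
Numerator: (8.9000 - 2.2000i)(8.3000 - 9.9000i) = 52.0900 - 106.3700i
Denominator: 8.3^2 + 9.9^2 = 166.9
Result = (52.0900 - 106.3700i)/166.9

0.3121 - 0.6373i


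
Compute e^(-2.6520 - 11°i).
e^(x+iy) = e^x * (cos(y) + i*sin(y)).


e^-2.6520 = 0.0705
cos(-11°) = 0.9816
sin(-11°) = -0.1908
Real = 0.0705*0.9816 = 0.0692
Imag = 0.0705*(-0.1908) = -0.0135

0.0692 - 0.0135i


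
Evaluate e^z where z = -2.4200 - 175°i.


e^-2.4200 = 0.0889
cos(-175°) = -0.9962
sin(-175°) = -0.0872
Real = 0.0889*(-0.9962) = -0.0886
Imag = 0.0889*(-0.0872) = -0.0078

-0.0886 - 0.0078i


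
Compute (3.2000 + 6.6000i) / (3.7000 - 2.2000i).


Conjugate of z2 = 3.7000 + 2.2000i
Numerator: (3.2000 + 6.6000i)(3.7000 + 2.2000i) = -2.6800 + 31.4600i
Denominator: 3.7^2 + (-2.2)^2 = 18.53
Result = (-2.6800 + 31.4600i)/18.53

-0.1446 + 1.6978i


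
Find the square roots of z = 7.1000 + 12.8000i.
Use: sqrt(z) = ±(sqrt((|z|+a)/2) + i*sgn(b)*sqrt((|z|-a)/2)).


|z| = sqrt(50.41+163.84) = 14.6373
sqrt((|z|+a)/2) = sqrt((14.6373+7.1)/2) = sqrt(10.8686) = 3.2968
sqrt((|z|-a)/2) = sqrt((14.6373-7.1)/2) = sqrt(3.7686) = 1.9413

±(3.2968 + 1.9413i) i.e. 3.2968 + 1.9413i and -3.2968 - 1.9413i


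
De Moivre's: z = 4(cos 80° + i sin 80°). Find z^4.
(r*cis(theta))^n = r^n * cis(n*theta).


r^4 = 4^4 = 256
n*theta = 4*80° = 320° = 320° (mod 360)
a = 256*cos(320°) = 196.1074
b = 256*sin(320°) = -164.5536

256 cis(320°) = 196.1074 - 164.5536i


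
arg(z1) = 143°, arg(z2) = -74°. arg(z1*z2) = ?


arg(z1*z2) = 143° - 74° = 69°
Normalized to (-180°, 180°]: 69°

69°


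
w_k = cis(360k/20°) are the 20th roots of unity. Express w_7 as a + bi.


Angle = 360*7/20 = 126°
a = cos(126°) = -0.5878
b = sin(126°) = 0.8090

-0.5878 + 0.8090i


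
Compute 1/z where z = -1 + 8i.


|z|^2 = 1+64 = 65
1/z = (-1 - 8i)/65

1/z = -0.0154 - 0.1231i


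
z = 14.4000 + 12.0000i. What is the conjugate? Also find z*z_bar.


z_bar = 14.4000 - 12.0000i
z*z_bar = 14.4^2 + 12^2 = 207.36 + 144 = 351.36

z_bar = 14.4000 - 12.0000i, z*z_bar = 351.36


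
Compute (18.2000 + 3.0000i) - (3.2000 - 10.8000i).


Real: 18.2 - 3.2 = 15
Imag: 3 + 10.8 = 13.8

15.0000 + 13.8000i


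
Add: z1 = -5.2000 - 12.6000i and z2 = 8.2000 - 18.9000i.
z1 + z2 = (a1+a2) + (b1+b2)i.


Real: -5.2 + 8.2 = 3
Imag: -12.6 - 18.9 = -31.5

3.0000 - 31.5000i


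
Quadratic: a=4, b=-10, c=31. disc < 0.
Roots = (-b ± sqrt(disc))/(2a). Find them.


disc = (-10)^2 - 4*4*31 = 100 - 496 = -396
sqrt(|disc|) = sqrt(396) = 19.8997
Real part = 10/(2*4) = 1.2500
Imag part = 19.8997/(2*4) = 2.4875

1.2500 ± 2.4875i


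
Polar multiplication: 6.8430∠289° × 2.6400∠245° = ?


r = 6.8430 * 2.6400 = 18.0655
theta = 289° + 245° = 534° = 174° (mod 360)

18.0655 cis(174°)


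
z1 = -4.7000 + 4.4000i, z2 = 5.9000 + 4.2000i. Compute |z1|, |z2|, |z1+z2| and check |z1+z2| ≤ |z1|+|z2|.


|z1| = sqrt((-4.7)^2 + 4.4^2) = sqrt(41.45) = 6.4382
|z2| = sqrt(5.9^2 + 4.2^2) = sqrt(52.45) = 7.2422
z1+z2 = 1.2000 + 8.6000i
|z1+z2| = sqrt(75.4) = 8.6833
|z1|+|z2| = 6.4382 + 7.2422 = 13.6804

|z1+z2| = 8.6833 ≤ |z1|+|z2| = 13.6804 (verified)


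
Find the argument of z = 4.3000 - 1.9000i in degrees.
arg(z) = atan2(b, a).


Re = 4.3, Im = -1.9
arg = atan2(-1.9, 4.3) = -23.8387 degrees

arg(z) = -23.8387 degrees


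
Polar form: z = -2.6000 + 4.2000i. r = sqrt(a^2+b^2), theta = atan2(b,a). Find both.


r = sqrt(6.76+17.64) = sqrt(24.4) = 4.9396
theta = atan2(4.2, -2.6) = 121.7595 degrees

r = 4.9396, theta = 121.7595 degrees


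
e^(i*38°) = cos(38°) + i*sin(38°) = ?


cos(38°) = 0.7880
sin(38°) = 0.6157

e^(i*38°) = 0.7880 + 0.6157i


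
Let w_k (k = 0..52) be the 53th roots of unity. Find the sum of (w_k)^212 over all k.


The roots are w_k = w^k with w = e^(2*pi*i/53), and (w^k)^212 = (w^212)^k.
So S = 1 + u + u^2 + ... + u^(52) with u = w^212.
212 = 4*53 + 0, so 212 is a multiple of 53 and u = (w^53)^4 = 1.
Every one of the 53 terms equals 1: S = 53

S = 53


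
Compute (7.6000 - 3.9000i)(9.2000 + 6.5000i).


Real = 7.6*9.2 - (-3.9)*6.5 = 69.92 - (-25.35) = 95.27
Imag = 7.6*6.5 + 9.2*(-3.9) = 49.4 - (35.88) = 13.52

95.2700 + 13.5200i


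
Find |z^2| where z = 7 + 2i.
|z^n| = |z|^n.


|z| = sqrt(49+4) = sqrt(53) = 7.2801
|z^2| = |z|^2 = (sqrt(53))^2 = 53

|z^2| = 53


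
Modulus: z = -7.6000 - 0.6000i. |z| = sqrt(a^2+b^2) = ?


|z| = sqrt((-7.6)^2 + (-0.6)^2) = sqrt(57.76 + 0.36) = sqrt(58.12) = 7.6236

|z| = 7.6236


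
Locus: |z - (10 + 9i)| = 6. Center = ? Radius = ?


|z - z0| = r is a circle with center z0 and radius r.
Center = (10, 9), radius = 6

Circle with center (10, 9) and radius 6


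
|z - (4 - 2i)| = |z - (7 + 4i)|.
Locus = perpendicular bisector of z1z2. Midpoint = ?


Equal distances means the locus is the perpendicular bisector of z1 and z2.
Midpoint = ((4+7)/2, (-2+4)/2) = (5.5000, 1.0000)

Perpendicular bisector through (5.5000, 1.0000)


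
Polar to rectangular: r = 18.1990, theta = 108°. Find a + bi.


a = 18.1990*cos(108°) = 18.1990*(-0.309017) = -5.6238
b = 18.1990*sin(108°) = 18.1990*0.95106 = 17.3083

-5.6238 + 17.3083i


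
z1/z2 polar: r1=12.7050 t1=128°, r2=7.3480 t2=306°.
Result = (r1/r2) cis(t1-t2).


r = 12.7050 / 7.3480 = 1.7290
theta = 128° - 306° = -178° = 182° (mod 360)

1.7290 cis(182°)


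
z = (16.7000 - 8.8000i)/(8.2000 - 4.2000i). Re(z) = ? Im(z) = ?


Multiply by conjugate: (16.7000 - 8.8000i)(8.2000 + 4.2000i) / (8.2^2 + (-4.2)^2)
Numerator real = 16.7*8.2 - (8.8)*(-4.2) = 173.9
Numerator imag = -8.8*8.2 - 16.7*(-4.2) = -2.02
Denominator = 84.88
Re(z) = 173.9/84.88 = 2.0488
Im(z) = -2.02/84.88 = -0.0238

Re(z) = 2.0488, Im(z) = -0.0238


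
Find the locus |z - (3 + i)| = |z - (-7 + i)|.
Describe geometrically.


Equal distances means the locus is the perpendicular bisector of z1 and z2.
Midpoint = ((3+(-7))/2, (1+1)/2) = (-2.0000, 1.0000)

Perpendicular bisector through (-2.0000, 1.0000)


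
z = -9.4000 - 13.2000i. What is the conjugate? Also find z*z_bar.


z_bar = -9.4000 + 13.2000i
z*z_bar = (-9.4)^2 + (-13.2)^2 = 88.36 + 174.24 = 262.6

z_bar = -9.4000 + 13.2000i, z*z_bar = 262.6


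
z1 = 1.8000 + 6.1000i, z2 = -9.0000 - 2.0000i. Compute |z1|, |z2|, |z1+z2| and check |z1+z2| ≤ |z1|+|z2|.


|z1| = sqrt(1.8^2 + 6.1^2) = sqrt(40.45) = 6.3600
|z2| = sqrt((-9)^2 + (-2)^2) = sqrt(85) = 9.2195
z1+z2 = -7.2000 + 4.1000i
|z1+z2| = sqrt(68.65) = 8.2855
|z1|+|z2| = 6.3600 + 9.2195 = 15.5795

|z1+z2| = 8.2855 ≤ |z1|+|z2| = 15.5795 (verified)


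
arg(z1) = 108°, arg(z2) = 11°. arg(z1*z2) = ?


arg(z1*z2) = 108° + 11° = 119°
Normalized to (-180°, 180°]: 119°

119°


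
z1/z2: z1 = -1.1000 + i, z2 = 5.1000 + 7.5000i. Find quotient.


Conjugate of z2 = 5.1000 - 7.5000i
Numerator: (-1.1000 + i)(5.1000 - 7.5000i) = 1.8900 + 13.3500i
Denominator: 5.1^2 + 7.5^2 = 82.26
Result = (1.8900 + 13.3500i)/82.26

0.0230 + 0.1623i


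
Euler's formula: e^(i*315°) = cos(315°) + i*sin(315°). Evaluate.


cos(315°) = 0.7071
sin(315°) = -0.7071

e^(i*315°) = 0.7071 - 0.7071i


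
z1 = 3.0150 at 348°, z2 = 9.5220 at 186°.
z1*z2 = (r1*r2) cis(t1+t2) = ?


r = 3.0150 * 9.5220 = 28.7088
theta = 348° + 186° = 534° = 174° (mod 360)

28.7088 cis(174°)


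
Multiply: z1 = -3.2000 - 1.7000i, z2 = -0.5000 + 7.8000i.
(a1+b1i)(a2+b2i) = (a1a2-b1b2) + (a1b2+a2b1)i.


Real = -3.2*(-0.5) - (-1.7)*7.8 = 1.6 - (-13.26) = 14.86
Imag = -3.2*7.8 - (0.5)*(-1.7) = -24.96 + 0.85 = -24.11

14.8600 - 24.1100i


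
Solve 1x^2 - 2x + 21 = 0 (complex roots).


disc = (-2)^2 - 4*1*21 = 4 - 84 = -80
sqrt(|disc|) = sqrt(80) = 8.9443
Real part = 2/(2*1) = 1.0000
Imag part = 8.9443/(2*1) = 4.4721

1.0000 ± 4.4721i


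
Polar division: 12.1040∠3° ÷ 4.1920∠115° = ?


r = 12.1040 / 4.1920 = 2.8874
theta = 3° - 115° = -112° = 248° (mod 360)

2.8874 cis(248°)


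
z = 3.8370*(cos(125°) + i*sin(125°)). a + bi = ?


a = 3.8370*cos(125°) = 3.8370*(-0.57358) = -2.2008
b = 3.8370*sin(125°) = 3.8370*0.81915 = 3.1431

-2.2008 + 3.1431i


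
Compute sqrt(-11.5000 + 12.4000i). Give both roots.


|z| = sqrt(132.25+153.76) = 16.9118
sqrt((|z|+a)/2) = sqrt((16.9118+(-11.5))/2) = sqrt(2.7059) = 1.6450
sqrt((|z|-a)/2) = sqrt((16.9118-(-11.5))/2) = sqrt(14.2059) = 3.7691

±(1.6450 + 3.7691i) i.e. 1.6450 + 3.7691i and -1.6450 - 3.7691i


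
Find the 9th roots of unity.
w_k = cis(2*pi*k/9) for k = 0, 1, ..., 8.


The 9th roots of unity are cis(360k/9°) for k=0..8
Angle step = 360/9 = 40°
Primitive root: cis(40°)
Primitive root = 0.7660 + 0.6428i

9 roots at angles: 0°, 40°, 80°, 120°, 160°, 200°, 240°, 280°, 320°


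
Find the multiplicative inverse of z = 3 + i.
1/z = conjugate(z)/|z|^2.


|z|^2 = 9+1 = 10
1/z = (3 - 1i)/10

1/z = 0.3000 - 0.1000i


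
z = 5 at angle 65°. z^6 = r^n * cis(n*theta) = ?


r^6 = 5^6 = 15625
n*theta = 6*65° = 390° = 30° (mod 360)
a = 15625*cos(30°) = 13531.6469
b = 15625*sin(30°) = 7812.5000

15625 cis(30°) = 13531.6469 + 7812.5000i


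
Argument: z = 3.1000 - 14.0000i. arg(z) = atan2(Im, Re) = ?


Re = 3.1, Im = -14
arg = atan2(-14, 3.1) = -77.5145 degrees

arg(z) = -77.5145 degrees


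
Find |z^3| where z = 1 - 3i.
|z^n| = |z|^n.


|z| = sqrt(1+9) = sqrt(10) = 3.1623
|z^3| = |z|^3 = (sqrt(10))^3 = 10*sqrt(10)

|z^3| = 10*sqrt(10) ≈ 31.6228


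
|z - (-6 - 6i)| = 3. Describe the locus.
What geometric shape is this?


|z - z0| = r is a circle with center z0 and radius r.
Center = (-6, -6), radius = 3

Circle with center (-6, -6) and radius 3


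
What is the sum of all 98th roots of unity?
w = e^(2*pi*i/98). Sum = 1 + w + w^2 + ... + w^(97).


The sum of all 98th roots of unity is 0.
Geometric series: (1 - w^98)/(1 - w) = (1-1)/(1-w) = 0 since w^98 = 1, w ≠ 1.
Alternatively: coefficient of z^97 in z^98 - 1 is 0.

0


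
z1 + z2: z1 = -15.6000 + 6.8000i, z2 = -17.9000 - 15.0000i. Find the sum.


Real: -15.6 - 17.9 = -33.5
Imag: 6.8 - 15 = -8.2

-33.5000 - 8.2000i


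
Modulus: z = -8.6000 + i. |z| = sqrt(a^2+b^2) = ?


|z| = sqrt((-8.6)^2 + 1^2) = sqrt(73.96 + 1) = sqrt(74.96) = 8.6579

|z| = 8.6579


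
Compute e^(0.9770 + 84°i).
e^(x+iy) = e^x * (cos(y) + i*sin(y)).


e^0.9770 = 2.6565
cos(84°) = 0.10453
sin(84°) = 0.9945
Real = 2.6565*0.10453 = 0.2777
Imag = 2.6565*0.9945 = 2.6419

0.2777 + 2.6419i


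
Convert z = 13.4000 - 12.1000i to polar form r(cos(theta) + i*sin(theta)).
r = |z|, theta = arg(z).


r = sqrt(179.56+146.41) = sqrt(325.97) = 18.0546
theta = atan2(-12.1, 13.4) = -42.0816 degrees

r = 18.0546, theta = -42.0816 degrees


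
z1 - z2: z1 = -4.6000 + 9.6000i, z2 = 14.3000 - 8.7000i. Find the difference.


Real: -4.6 - 14.3 = -18.9
Imag: 9.6 + 8.7 = 18.3

-18.9000 + 18.3000i


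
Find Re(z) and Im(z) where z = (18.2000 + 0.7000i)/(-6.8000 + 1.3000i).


Multiply by conjugate: (18.2000 + 0.7000i)(-6.8000 - 1.3000i) / ((-6.8)^2 + 1.3^2)
Numerator real = 18.2*(-6.8) + 0.7*1.3 = -122.85
Numerator imag = 0.7*(-6.8) - 18.2*1.3 = -28.42
Denominator = 47.93
Re(z) = -122.85/47.93 = -2.5631
Im(z) = -28.42/47.93 = -0.5929

Re(z) = -2.5631, Im(z) = -0.5929


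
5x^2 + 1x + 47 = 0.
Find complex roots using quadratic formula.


disc = 1^2 - 4*5*47 = 1 - 940 = -939
sqrt(|disc|) = sqrt(939) = 30.6431
Real part = -1/(2*5) = -0.1000
Imag part = 30.6431/(2*5) = 3.0643

-0.1000 ± 3.0643i


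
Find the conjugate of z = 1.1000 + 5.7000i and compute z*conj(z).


z_bar = 1.1000 - 5.7000i
z*z_bar = 1.1^2 + 5.7^2 = 1.21 + 32.49 = 33.7

z_bar = 1.1000 - 5.7000i, z*z_bar = 33.7
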